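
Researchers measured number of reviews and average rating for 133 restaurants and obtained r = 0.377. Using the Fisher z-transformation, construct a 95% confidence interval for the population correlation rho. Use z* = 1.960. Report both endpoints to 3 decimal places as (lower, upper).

z_r = atanh(0.377) = 0.396558;  SE = 1/√(n−3) = 1/√130 = 0.087706
z-limits: 0.396558 ± 1.960·0.087706 = 0.396558 ± 0.171904 = [0.224654, 0.568462]
ρ-limits: (tanh 0.224654, tanh 0.568462) = (0.221, 0.514)

(0.221, 0.514)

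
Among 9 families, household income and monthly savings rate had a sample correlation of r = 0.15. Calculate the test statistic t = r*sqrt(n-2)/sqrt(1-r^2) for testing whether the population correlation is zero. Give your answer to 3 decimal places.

1 − r² = 1 − 0.0225 = 0.9775;  √(1−r²) = 0.988686
√(n−2) = √7 = 2.645751
t = r·√(n−2)/√(1−r²) = 0.15 · 2.645751 / 0.988686 = 0.401

0.401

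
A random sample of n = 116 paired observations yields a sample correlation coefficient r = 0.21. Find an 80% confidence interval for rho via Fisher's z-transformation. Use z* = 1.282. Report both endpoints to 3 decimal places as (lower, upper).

(0.092, 0.322)

Fisher z: z_r = atanh(r) = ½·ln((1+0.21)/(1−0.21)) = 0.213171
SE(z) = 1/√(n−3) = 1/√113 = 0.094072
80% ⇒ z* = 1.282; margin = 1.282·0.094072 = 0.120600
CI on z-scale: (0.092571, 0.333771)
Back-transform: tanh(0.092571) = 0.092307, tanh(0.333771) = 0.321905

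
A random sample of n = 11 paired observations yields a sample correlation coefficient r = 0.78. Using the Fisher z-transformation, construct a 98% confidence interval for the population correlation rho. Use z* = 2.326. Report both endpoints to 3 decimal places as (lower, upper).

z_r = atanh(0.78) = 1.045371;  SE = 1/√(n−3) = 1/√8 = 0.353553
z-limits: 1.045371 ± 2.326·0.353553 = 1.045371 ± 0.822364 = [0.223007, 1.867735]
ρ-limits: (tanh 0.223007, tanh 1.867735) = (0.219, 0.953)

(0.219, 0.953)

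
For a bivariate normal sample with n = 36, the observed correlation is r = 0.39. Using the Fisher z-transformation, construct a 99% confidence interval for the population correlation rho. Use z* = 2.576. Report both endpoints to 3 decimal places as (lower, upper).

(-0.037, 0.696)

z_r = atanh(0.39) = 0.411800;  SE = 1/√(n−3) = 1/√33 = 0.174078
z-limits: 0.411800 ± 2.576·0.174078 = 0.411800 ± 0.448425 = [-0.036625, 0.860225]
ρ-limits: (tanh -0.036625, tanh 0.860225) = (-0.037, 0.696)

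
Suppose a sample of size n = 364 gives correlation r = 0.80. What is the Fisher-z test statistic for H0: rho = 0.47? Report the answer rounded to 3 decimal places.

11.182

Fisher z: atanh(0.80) = 1.098612, atanh(0.47) = 0.510070
z = (z_r − z_0)·√(n−3) = (1.098612 − 0.510070)·√361 = 0.588542 · 19.000000 = 11.182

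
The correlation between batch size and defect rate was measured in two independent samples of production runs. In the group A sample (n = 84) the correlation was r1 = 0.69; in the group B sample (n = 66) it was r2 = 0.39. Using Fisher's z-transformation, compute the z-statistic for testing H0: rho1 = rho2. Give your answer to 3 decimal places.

2.596

Fisher z-transforms: z1 = atanh(0.69) = 0.847956, z2 = atanh(0.39) = 0.411800; difference d = 0.436156
Var(d) = 1/81 + 1/63 = 0.0123457 + 0.0158730 = 0.0282187
z = d/√Var(d) = 0.436156 / √0.0282187 = 0.436156 / 0.167984 = 2.596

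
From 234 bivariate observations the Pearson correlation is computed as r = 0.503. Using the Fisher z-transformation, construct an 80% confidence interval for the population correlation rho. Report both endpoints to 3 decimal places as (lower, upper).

(0.437, 0.563)

Fisher z: z_r = atanh(r) = ½·ln((1+0.503)/(1−0.503)) = 0.553314
SE(z) = 1/√(n−3) = 1/√231 = 0.065795
80% ⇒ z* = 1.282; margin = 1.282·0.065795 = 0.084349
CI on z-scale: (0.468965, 0.637663)
Back-transform: tanh(0.468965) = 0.437363, tanh(0.637663) = 0.563306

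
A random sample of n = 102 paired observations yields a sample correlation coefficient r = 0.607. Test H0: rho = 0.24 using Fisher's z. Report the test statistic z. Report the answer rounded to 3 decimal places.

z_r = atanh(0.607) = 0.704157,  z_0 = atanh(0.24) = 0.244774
SE = 1/√(n−3) = 1/√99 = 0.100504
z = (z_r − z_0)/SE = (0.704157 − 0.244774) / 0.100504 = 0.459383 / 0.100504 = 4.571

4.571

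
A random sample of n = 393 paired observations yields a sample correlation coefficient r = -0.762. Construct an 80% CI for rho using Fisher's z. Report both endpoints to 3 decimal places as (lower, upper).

(-0.788, -0.733)

z_r = atanh(-0.762) = -1.000967;  SE = 1/√(n−3) = 1/√390 = 0.050637
z-limits: -1.000967 ± 1.282·0.050637 = -1.000967 ± 0.064917 = [-1.065884, -0.936050]
ρ-limits: (tanh -1.065884, tanh -0.936050) = (-0.788, -0.733)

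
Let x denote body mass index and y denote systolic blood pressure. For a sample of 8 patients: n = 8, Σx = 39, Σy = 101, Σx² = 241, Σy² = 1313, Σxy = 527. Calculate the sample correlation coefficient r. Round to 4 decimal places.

0.7888

Numerator: nΣxy − (Σx)(Σy) = 8·527 − (39)(101) = 277
Denominator: √[(nΣx²−(Σx)²)(nΣy²−(Σy)²)]
  nΣx²−(Σx)² = 8·241 − 1521 = 407;  nΣy²−(Σy)² = 8·1313 − 10201 = 303
  √(407·303) = √123321 = 351.1709
r = 277 / 351.1709 = 0.7888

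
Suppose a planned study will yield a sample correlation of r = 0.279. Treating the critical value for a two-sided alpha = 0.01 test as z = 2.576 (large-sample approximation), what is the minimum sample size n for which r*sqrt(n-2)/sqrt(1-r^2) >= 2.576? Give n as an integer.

81

r√(n−2)/√(1−r²) ≥ 2.576  ⇔  n−2 ≥ (2.576)²·(1−r²)/r²
(1−r²)/r² = (1−0.077841)/0.077841 = 11.8467
n ≥ 2 + 6.635776·11.8467 = 2 + 78.6120 = 80.6120
⌈80.6120⌉ = 81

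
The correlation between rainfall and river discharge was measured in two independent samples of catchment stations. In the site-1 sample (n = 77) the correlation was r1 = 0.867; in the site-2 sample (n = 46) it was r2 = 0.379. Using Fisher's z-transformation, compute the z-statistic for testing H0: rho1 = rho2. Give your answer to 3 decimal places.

Fisher z-transforms: z1 = atanh(0.867) = 1.320870, z2 = atanh(0.379) = 0.398891; difference d = 0.921979
Var(d) = 1/74 + 1/43 = 0.0135135 + 0.0232558 = 0.0367693
z = d/√Var(d) = 0.921979 / √0.0367693 = 0.921979 / 0.191753 = 4.808

4.808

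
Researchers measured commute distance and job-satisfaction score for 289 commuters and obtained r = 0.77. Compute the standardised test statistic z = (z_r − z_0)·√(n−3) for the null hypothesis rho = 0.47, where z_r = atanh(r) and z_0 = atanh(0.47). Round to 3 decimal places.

8.629

Fisher z: atanh(0.77) = 1.020328, atanh(0.47) = 0.510070
z = (z_r − z_0)·√(n−3) = (1.020328 − 0.510070)·√286 = 0.510258 · 16.911535 = 8.629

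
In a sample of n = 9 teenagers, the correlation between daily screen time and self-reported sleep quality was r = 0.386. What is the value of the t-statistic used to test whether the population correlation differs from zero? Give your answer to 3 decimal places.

1.107

t = r·√(n−2) / √(1−r²) with r = 0.386, n = 9
  = 0.386·√7 / √(1 − 0.148996)
  = 0.386·2.645751 / 0.922499
  = 1.021260 / 0.922499 = 1.107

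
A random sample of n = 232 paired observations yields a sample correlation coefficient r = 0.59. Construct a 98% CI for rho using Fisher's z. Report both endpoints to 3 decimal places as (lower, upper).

Fisher z: z_r = atanh(r) = ½·ln((1+0.59)/(1−0.59)) = 0.677666
SE(z) = 1/√(n−3) = 1/√229 = 0.066082
98% ⇒ z* = 2.326; margin = 2.326·0.066082 = 0.153707
CI on z-scale: (0.523959, 0.831373)
Back-transform: tanh(0.523959) = 0.480750, tanh(0.831373) = 0.681213

(0.481, 0.681)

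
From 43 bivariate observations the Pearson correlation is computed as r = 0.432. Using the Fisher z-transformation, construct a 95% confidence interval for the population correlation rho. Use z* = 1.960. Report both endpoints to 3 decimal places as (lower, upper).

(0.151, 0.648)

Fisher z: z_r = atanh(r) = ½·ln((1+0.432)/(1−0.432)) = 0.462353
SE(z) = 1/√(n−3) = 1/√40 = 0.158114
95% ⇒ z* = 1.960; margin = 1.960·0.158114 = 0.309903
CI on z-scale: (0.152450, 0.772256)
Back-transform: tanh(0.152450) = 0.151280, tanh(0.772256) = 0.648239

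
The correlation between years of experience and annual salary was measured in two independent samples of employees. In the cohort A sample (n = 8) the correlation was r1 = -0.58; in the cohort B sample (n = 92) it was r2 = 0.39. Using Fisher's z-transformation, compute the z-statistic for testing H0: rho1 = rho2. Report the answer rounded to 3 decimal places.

z1 = atanh(-0.58) = -0.662463,  z2 = atanh(0.39) = 0.411800
SE = √(1/(n1−3) + 1/(n2−3)) = √(1/5 + 1/89) = √(0.2000000 + 0.0112360) = √0.2112360 = 0.459604
z = (z1 − z2)/SE = (-0.662463 − 0.411800) / 0.459604 = -1.074263 / 0.459604 = -2.337

-2.337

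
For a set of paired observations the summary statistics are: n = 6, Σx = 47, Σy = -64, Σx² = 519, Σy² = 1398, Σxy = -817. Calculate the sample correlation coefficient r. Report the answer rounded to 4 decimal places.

-0.9610

Numerator: nΣxy − (Σx)(Σy) = 6·(-817) − (47)(-64) = -1894
Denominator: √[(nΣx²−(Σx)²)(nΣy²−(Σy)²)]
  nΣx²−(Σx)² = 6·519 − 2209 = 905;  nΣy²−(Σy)² = 6·1398 − 4096 = 4292
  √(905·4292) = √3884260 = 1970.8526
r = -1894 / 1970.8526 = -0.9610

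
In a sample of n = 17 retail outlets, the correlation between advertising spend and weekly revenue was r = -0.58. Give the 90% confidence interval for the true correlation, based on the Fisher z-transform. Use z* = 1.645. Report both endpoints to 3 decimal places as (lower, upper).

(-0.801, -0.219)

Fisher z: z_r = atanh(r) = ½·ln((1+(-0.58))/(1−(-0.58))) = -0.662463
SE(z) = 1/√(n−3) = 1/√14 = 0.267261
90% ⇒ z* = 1.645; margin = 1.645·0.267261 = 0.439644
CI on z-scale: (-1.102107, -0.222819)
Back-transform: tanh(-1.102107) = -0.801255, tanh(-0.222819) = -0.219203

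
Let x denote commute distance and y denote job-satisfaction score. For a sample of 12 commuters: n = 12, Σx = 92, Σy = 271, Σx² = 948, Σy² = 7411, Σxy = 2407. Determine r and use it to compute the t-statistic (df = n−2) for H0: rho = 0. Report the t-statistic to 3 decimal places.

2.301

Numerator: nΣxy − (Σx)(Σy) = 12·2407 − (92)(271) = 3952
Denominator: √[(nΣx²−(Σx)²)(nΣy²−(Σy)²)]
  nΣx²−(Σx)² = 12·948 − 8464 = 2912;  nΣy²−(Σy)² = 12·7411 − 73441 = 15491
  √(2912·15491) = √45109792 = 6716.3824
r = 3952 / 6716.3824 = 0.5884
t = r·√(n−2)/√(1−r²) = 0.5884·√10 / √(1−0.346215) = 1.860684 / 0.808570 = 2.301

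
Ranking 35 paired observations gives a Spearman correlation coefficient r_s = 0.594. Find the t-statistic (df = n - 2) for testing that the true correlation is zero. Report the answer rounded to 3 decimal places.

t = r_s·√(n−2) / √(1−r_s²) with r_s = 0.594, n = 35
  = 0.594·√33 / √(1 − 0.352836)
  = 0.594·5.744563 / 0.804465
  = 3.412270 / 0.804465 = 4.242

4.242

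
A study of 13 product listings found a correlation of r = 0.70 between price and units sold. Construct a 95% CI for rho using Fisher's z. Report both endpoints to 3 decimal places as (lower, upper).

(0.243, 0.903)

z_r = atanh(0.70) = 0.867301;  SE = 1/√(n−3) = 1/√10 = 0.316228
z-limits: 0.867301 ± 1.960·0.316228 = 0.867301 ± 0.619807 = [0.247494, 1.487108]
ρ-limits: (tanh 0.247494, tanh 1.487108) = (0.243, 0.903)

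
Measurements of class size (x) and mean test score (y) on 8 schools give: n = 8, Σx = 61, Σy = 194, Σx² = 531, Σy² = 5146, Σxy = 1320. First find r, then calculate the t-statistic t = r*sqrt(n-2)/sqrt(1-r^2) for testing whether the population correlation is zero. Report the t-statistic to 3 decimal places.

-6.393

S_xy = nΣxy − ΣxΣy = 8·1320 − 61·194 = 10560 − 11834 = -1274
S_xx = nΣx² − (Σx)² = 8·531 − 61² = 4248 − 3721 = 527
S_yy = nΣy² − (Σy)² = 8·5146 − 194² = 41168 − 37636 = 3532
r = S_xy / √(S_xx·S_yy) = -1274 / √(527·3532) = -1274 / √1861364 = -1274 / 1364.3181 = -0.9338
t = r·√(n−2)/√(1−r²) = -0.9338·√6 / √(1−0.871982) = -2.287334 / 0.357796 = -6.393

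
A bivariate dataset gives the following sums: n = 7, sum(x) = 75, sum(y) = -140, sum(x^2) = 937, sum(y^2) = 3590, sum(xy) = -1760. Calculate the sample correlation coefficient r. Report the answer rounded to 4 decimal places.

-0.8008

S_xy = nΣxy − ΣxΣy = 7·(-1760) − 75·(-140) = -12320 − (-10500) = -1820
S_xx = nΣx² − (Σx)² = 7·937 − 75² = 6559 − 5625 = 934
S_yy = nΣy² − (Σy)² = 7·3590 − (-140)² = 25130 − 19600 = 5530
r = S_xy / √(S_xx·S_yy) = -1820 / √(934·5530) = -1820 / √5165020 = -1820 / 2272.6680 = -0.8008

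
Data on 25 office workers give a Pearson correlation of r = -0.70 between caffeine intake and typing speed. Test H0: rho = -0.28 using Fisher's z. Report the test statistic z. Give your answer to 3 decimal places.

-2.719

z_r = atanh(-0.70) = -0.867301,  z_0 = atanh(-0.28) = -0.287682
SE = 1/√(n−3) = 1/√22 = 0.213201
z = (z_r − z_0)/SE = (-0.867301 − (-0.287682)) / 0.213201 = -0.579619 / 0.213201 = -2.719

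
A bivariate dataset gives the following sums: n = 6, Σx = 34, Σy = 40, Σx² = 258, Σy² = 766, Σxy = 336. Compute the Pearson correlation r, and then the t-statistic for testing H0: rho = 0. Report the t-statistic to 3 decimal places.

Numerator: nΣxy − (Σx)(Σy) = 6·336 − (34)(40) = 656
Denominator: √[(nΣx²−(Σx)²)(nΣy²−(Σy)²)]
  nΣx²−(Σx)² = 6·258 − 1156 = 392;  nΣy²−(Σy)² = 6·766 − 1600 = 2996
  √(392·2996) = √1174432 = 1083.7121
r = 656 / 1083.7121 = 0.6053
t = r·√(n−2)/√(1−r²) = 0.6053·√4 / √(1−0.366388) = 1.210600 / 0.795997 = 1.521

1.521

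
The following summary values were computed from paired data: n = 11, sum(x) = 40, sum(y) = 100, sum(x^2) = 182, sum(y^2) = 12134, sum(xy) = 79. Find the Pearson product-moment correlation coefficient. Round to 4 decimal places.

S_xy = nΣxy − ΣxΣy = 11·79 − 40·100 = 869 − 4000 = -3131
S_xx = nΣx² − (Σx)² = 11·182 − 40² = 2002 − 1600 = 402
S_yy = nΣy² − (Σy)² = 11·12134 − 100² = 133474 − 10000 = 123474
r = S_xy / √(S_xx·S_yy) = -3131 / √(402·123474) = -3131 / √49636548 = -3131 / 7045.3210 = -0.4444

-0.4444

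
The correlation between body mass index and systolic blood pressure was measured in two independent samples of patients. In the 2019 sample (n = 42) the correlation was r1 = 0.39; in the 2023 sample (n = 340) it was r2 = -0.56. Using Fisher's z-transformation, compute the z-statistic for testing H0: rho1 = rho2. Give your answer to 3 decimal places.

Fisher z-transforms: z1 = atanh(0.39) = 0.411800, z2 = atanh(-0.56) = -0.632833; difference d = 1.044633
Var(d) = 1/39 + 1/337 = 0.0256410 + 0.0029674 = 0.0286084
z = d/√Var(d) = 1.044633 / √0.0286084 = 1.044633 / 0.169140 = 6.176

6.176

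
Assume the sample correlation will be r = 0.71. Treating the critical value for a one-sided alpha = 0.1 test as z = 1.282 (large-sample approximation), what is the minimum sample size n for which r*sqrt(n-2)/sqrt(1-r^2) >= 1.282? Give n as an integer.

4

r√(n−2)/√(1−r²) ≥ 1.282  ⇔  n−2 ≥ (1.282)²·(1−r²)/r²
(1−r²)/r² = (1−0.5041)/0.5041 = 0.9837
n ≥ 2 + 1.643524·0.9837 = 2 + 1.6167 = 3.6167
⌈3.6167⌉ = 4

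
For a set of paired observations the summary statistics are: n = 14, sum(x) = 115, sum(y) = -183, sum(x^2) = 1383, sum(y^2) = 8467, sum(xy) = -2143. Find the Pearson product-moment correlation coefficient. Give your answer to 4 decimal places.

Numerator: nΣxy − (Σx)(Σy) = 14·(-2143) − (115)(-183) = -8957
Denominator: √[(nΣx²−(Σx)²)(nΣy²−(Σy)²)]
  nΣx²−(Σx)² = 14·1383 − 13225 = 6137;  nΣy²−(Σy)² = 14·8467 − 33489 = 85049
  √(6137·85049) = √521945713 = 22846.1312
r = -8957 / 22846.1312 = -0.3921

-0.3921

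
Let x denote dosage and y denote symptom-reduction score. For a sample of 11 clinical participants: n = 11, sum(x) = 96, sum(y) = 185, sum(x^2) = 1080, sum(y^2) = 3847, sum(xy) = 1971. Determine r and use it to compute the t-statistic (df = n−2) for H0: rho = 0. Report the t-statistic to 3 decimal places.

S_xy = nΣxy − ΣxΣy = 11·1971 − 96·185 = 21681 − 17760 = 3921
S_xx = nΣx² − (Σx)² = 11·1080 − 96² = 11880 − 9216 = 2664
S_yy = nΣy² − (Σy)² = 11·3847 − 185² = 42317 − 34225 = 8092
r = S_xy / √(S_xx·S_yy) = 3921 / √(2664·8092) = 3921 / √21557088 = 3921 / 4642.9611 = 0.8445
t = r·√(n−2)/√(1−r²) = 0.8445·√9 / √(1−0.713180) = 2.533500 / 0.535556 = 4.731

4.731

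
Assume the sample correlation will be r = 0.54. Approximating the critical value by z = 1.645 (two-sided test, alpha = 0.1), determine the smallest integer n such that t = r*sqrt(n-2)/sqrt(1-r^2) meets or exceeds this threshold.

Need r·√(n−2)/√(1−r²) ≥ 1.645
√(n−2) ≥ 1.645·√(1−0.2916) / 0.54 = 1.645·0.841665 / 0.54 = 2.5640
n−2 ≥ 6.5741  ⇒  n ≥ 8.5741
Smallest integer n = 9

9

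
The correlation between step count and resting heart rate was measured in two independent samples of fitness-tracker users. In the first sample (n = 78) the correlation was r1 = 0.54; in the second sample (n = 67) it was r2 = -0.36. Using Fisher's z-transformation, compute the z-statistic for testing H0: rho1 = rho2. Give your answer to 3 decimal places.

5.765

Fisher z-transforms: z1 = atanh(0.54) = 0.604156, z2 = atanh(-0.36) = -0.376886; difference d = 0.981042
Var(d) = 1/75 + 1/64 = 0.0133333 + 0.0156250 = 0.0289583
z = d/√Var(d) = 0.981042 / √0.0289583 = 0.981042 / 0.170171 = 5.765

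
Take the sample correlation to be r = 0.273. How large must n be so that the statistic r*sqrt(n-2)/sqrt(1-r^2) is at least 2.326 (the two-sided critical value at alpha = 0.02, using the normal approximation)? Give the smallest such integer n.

70

Need r·√(n−2)/√(1−r²) ≥ 2.326
√(n−2) ≥ 2.326·√(1−0.074529) / 0.273 = 2.326·0.962014 / 0.273 = 8.1965
n−2 ≥ 67.1826  ⇒  n ≥ 69.1826
Smallest integer n = 70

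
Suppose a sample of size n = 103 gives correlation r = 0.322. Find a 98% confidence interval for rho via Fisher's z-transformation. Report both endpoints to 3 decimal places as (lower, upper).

(0.101, 0.513)

z_r = atanh(0.322) = 0.333877;  SE = 1/√(n−3) = 1/√100 = 0.100000
z-limits: 0.333877 ± 2.326·0.100000 = 0.333877 ± 0.232600 = [0.101277, 0.566477]
ρ-limits: (tanh 0.101277, tanh 0.566477) = (0.101, 0.513)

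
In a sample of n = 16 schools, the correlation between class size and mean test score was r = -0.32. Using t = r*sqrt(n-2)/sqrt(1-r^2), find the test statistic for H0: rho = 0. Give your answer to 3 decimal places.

t = r·√(n−2) / √(1−r²) with r = -0.32, n = 16
  = -0.32·√14 / √(1 − 0.1024)
  = -0.32·3.741657 / 0.947418
  = -1.197330 / 0.947418 = -1.264

-1.264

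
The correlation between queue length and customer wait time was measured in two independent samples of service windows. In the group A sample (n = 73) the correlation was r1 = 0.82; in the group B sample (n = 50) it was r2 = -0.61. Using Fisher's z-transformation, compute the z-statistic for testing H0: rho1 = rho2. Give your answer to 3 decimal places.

9.894

z1 = atanh(0.82) = 1.156817,  z2 = atanh(-0.61) = -0.708921
SE = √(1/(n1−3) + 1/(n2−3)) = √(1/70 + 1/47) = √(0.0142857 + 0.0212766) = √0.0355623 = 0.188580
z = (z1 − z2)/SE = (1.156817 − (-0.708921)) / 0.188580 = 1.865738 / 0.188580 = 9.894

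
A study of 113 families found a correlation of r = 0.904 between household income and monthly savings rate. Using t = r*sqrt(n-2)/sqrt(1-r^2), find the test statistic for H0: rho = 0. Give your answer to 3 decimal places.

t = r·√(n−2) / √(1−r²) with r = 0.904, n = 113
  = 0.904·√111 / √(1 − 0.817216)
  = 0.904·10.535654 / 0.427532
  = 9.524231 / 0.427532 = 22.277

22.277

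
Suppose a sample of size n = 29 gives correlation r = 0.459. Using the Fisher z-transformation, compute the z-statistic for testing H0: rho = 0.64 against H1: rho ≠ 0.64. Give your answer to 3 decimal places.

-1.337

Fisher z: atanh(0.459) = 0.496044, atanh(0.64) = 0.758174
z = (z_r − z_0)·√(n−3) = (0.496044 − 0.758174)·√26 = -0.262130 · 5.099020 = -1.337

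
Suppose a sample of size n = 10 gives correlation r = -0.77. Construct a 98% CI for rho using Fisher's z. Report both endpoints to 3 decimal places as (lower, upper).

Fisher z: z_r = atanh(r) = ½·ln((1+(-0.77))/(1−(-0.77))) = -1.020328
SE(z) = 1/√(n−3) = 1/√7 = 0.377964
98% ⇒ z* = 2.326; margin = 2.326·0.377964 = 0.879144
CI on z-scale: (-1.899472, -0.141184)
Back-transform: tanh(-1.899472) = -0.956192, tanh(-0.141184) = -0.140253

(-0.956, -0.140)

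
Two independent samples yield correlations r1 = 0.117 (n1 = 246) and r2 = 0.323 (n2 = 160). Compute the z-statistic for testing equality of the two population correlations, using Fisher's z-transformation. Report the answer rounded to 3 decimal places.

-2.124

z1 = atanh(0.117) = 0.117538,  z2 = atanh(0.323) = 0.334993
SE = √(1/(n1−3) + 1/(n2−3)) = √(1/243 + 1/157) = √(0.0041152 + 0.0063694) = √0.0104846 = 0.102394
z = (z1 − z2)/SE = (0.117538 − 0.334993) / 0.102394 = -0.217455 / 0.102394 = -2.124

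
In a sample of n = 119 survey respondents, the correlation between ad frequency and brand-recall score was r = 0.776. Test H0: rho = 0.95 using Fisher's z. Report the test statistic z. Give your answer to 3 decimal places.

Fisher z: atanh(0.776) = 1.035236, atanh(0.95) = 1.831781
z = (z_r − z_0)·√(n−3) = (1.035236 − 1.831781)·√116 = -0.796545 · 10.770330 = -8.579

-8.579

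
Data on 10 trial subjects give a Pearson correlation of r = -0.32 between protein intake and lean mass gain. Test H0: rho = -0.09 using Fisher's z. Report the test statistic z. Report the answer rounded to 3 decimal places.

z_r = atanh(-0.32) = -0.331647,  z_0 = atanh(-0.09) = -0.090244
SE = 1/√(n−3) = 1/√7 = 0.377964
z = (z_r − z_0)/SE = (-0.331647 − (-0.090244)) / 0.377964 = -0.241403 / 0.377964 = -0.639

-0.639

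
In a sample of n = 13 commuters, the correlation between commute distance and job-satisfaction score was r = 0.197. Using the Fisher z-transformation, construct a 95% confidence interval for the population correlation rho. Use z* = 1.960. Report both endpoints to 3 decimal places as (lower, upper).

(-0.397, 0.675)

Fisher z: z_r = atanh(r) = ½·ln((1+0.197)/(1−0.197)) = 0.199609
SE(z) = 1/√(n−3) = 1/√10 = 0.316228
95% ⇒ z* = 1.960; margin = 1.960·0.316228 = 0.619807
CI on z-scale: (-0.420198, 0.819416)
Back-transform: tanh(-0.420198) = -0.397097, tanh(0.819416) = 0.674752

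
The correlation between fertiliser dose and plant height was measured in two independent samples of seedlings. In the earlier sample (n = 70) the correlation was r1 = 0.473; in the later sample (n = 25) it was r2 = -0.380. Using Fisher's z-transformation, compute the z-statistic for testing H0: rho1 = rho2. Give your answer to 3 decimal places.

z1 = atanh(0.473) = 0.513928,  z2 = atanh(-0.380) = -0.400060
SE = √(1/(n1−3) + 1/(n2−3)) = √(1/67 + 1/22) = √(0.0149254 + 0.0454545) = √0.0603799 = 0.245723
z = (z1 − z2)/SE = (0.513928 − (-0.400060)) / 0.245723 = 0.913988 / 0.245723 = 3.720

3.720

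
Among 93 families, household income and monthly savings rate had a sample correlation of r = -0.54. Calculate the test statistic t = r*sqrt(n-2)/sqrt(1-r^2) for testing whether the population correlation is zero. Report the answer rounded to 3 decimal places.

-6.120

1 − r² = 1 − 0.2916 = 0.7084;  √(1−r²) = 0.841665
√(n−2) = √91 = 9.539392
t = r·√(n−2)/√(1−r²) = -0.54 · 9.539392 / 0.841665 = -6.120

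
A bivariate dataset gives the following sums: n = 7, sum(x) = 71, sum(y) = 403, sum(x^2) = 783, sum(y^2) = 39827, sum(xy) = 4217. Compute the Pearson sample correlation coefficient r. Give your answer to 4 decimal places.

Numerator: nΣxy − (Σx)(Σy) = 7·4217 − (71)(403) = 906
Denominator: √[(nΣx²−(Σx)²)(nΣy²−(Σy)²)]
  nΣx²−(Σx)² = 7·783 − 5041 = 440;  nΣy²−(Σy)² = 7·39827 − 162409 = 116380
  √(440·116380) = √51207200 = 7155.9206
r = 906 / 7155.9206 = 0.1266

0.1266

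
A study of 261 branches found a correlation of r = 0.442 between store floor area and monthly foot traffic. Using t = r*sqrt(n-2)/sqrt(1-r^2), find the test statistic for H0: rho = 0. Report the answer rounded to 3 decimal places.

7.930

t = r·√(n−2) / √(1−r²) with r = 0.442, n = 261
  = 0.442·√259 / √(1 − 0.195364)
  = 0.442·16.093477 / 0.897015
  = 7.113317 / 0.897015 = 7.930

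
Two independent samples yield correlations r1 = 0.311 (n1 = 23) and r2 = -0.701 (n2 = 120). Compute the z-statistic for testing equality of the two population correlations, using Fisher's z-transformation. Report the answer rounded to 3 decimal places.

z1 = atanh(0.311) = 0.321652,  z2 = atanh(-0.701) = -0.869264
SE = √(1/(n1−3) + 1/(n2−3)) = √(1/20 + 1/117) = √(0.0500000 + 0.0085470) = √0.0585470 = 0.241965
z = (z1 − z2)/SE = (0.321652 − (-0.869264)) / 0.241965 = 1.190916 / 0.241965 = 4.922

4.922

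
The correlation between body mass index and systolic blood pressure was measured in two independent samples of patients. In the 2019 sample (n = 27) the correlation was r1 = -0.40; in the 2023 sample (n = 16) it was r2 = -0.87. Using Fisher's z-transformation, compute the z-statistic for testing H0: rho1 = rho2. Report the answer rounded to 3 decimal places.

Fisher z-transforms: z1 = atanh(-0.40) = -0.423649, z2 = atanh(-0.87) = -1.333080; difference d = 0.909431
Var(d) = 1/24 + 1/13 = 0.0416667 + 0.0769231 = 0.1185898
z = d/√Var(d) = 0.909431 / √0.1185898 = 0.909431 / 0.344369 = 2.641

2.641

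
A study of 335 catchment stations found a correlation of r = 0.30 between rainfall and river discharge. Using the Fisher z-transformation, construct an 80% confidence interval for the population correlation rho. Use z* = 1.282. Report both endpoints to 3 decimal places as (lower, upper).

Fisher z: z_r = atanh(r) = ½·ln((1+0.30)/(1−0.30)) = 0.309520
SE(z) = 1/√(n−3) = 1/√332 = 0.054882
80% ⇒ z* = 1.282; margin = 1.282·0.054882 = 0.070359
CI on z-scale: (0.239161, 0.379879)
Back-transform: tanh(0.239161) = 0.234703, tanh(0.379879) = 0.362602

(0.235, 0.363)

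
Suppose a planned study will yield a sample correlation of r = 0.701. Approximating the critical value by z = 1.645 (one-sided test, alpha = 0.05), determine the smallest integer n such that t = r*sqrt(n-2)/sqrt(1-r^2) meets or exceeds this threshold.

r√(n−2)/√(1−r²) ≥ 1.645  ⇔  n−2 ≥ (1.645)²·(1−r²)/r²
(1−r²)/r² = (1−0.491401)/0.491401 = 1.0350
n ≥ 2 + 2.706025·1.0350 = 2 + 2.8007 = 4.8007
⌈4.8007⌉ = 5

5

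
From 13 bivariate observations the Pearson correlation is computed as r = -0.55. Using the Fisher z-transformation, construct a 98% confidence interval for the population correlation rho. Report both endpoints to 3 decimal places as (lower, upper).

z_r = atanh(-0.55) = -0.618381;  SE = 1/√(n−3) = 1/√10 = 0.316228
z-limits: -0.618381 ± 2.326·0.316228 = -0.618381 ± 0.735546 = [-1.353927, 0.117165]
ρ-limits: (tanh -1.353927, tanh 0.117165) = (-0.875, 0.117)

(-0.875, 0.117)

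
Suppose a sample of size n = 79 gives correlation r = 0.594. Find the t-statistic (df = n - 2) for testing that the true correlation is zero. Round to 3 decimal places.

6.479

t = r·√(n−2) / √(1−r²) with r = 0.594, n = 79
  = 0.594·√77 / √(1 − 0.352836)
  = 0.594·8.774964 / 0.804465
  = 5.212329 / 0.804465 = 6.479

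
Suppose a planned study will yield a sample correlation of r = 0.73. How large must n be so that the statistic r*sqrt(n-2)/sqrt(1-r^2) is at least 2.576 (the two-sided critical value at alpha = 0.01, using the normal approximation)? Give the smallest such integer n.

r√(n−2)/√(1−r²) ≥ 2.576  ⇔  n−2 ≥ (2.576)²·(1−r²)/r²
(1−r²)/r² = (1−0.5329)/0.5329 = 0.8765
n ≥ 2 + 6.635776·0.8765 = 2 + 5.8163 = 7.8163
⌈7.8163⌉ = 8

8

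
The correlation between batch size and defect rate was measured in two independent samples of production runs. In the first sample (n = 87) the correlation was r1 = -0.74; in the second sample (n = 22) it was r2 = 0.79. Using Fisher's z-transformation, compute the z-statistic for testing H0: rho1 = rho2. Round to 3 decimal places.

Fisher z-transforms: z1 = atanh(-0.74) = -0.950479, z2 = atanh(0.79) = 1.071432; difference d = -2.021911
Var(d) = 1/84 + 1/19 = 0.0119048 + 0.0526316 = 0.0645364
z = d/√Var(d) = -2.021911 / √0.0645364 = -2.021911 / 0.254040 = -7.959

-7.959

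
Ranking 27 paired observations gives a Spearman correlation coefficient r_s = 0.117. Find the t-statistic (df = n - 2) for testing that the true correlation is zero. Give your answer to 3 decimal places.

0.589

t = r_s·√(n−2) / √(1−r_s²) with r_s = 0.117, n = 27
  = 0.117·√25 / √(1 − 0.013689)
  = 0.117·5.000000 / 0.993132
  = 0.585000 / 0.993132 = 0.589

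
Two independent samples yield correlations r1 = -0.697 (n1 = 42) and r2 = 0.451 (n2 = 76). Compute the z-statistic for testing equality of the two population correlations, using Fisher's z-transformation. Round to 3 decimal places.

z1 = atanh(-0.697) = -0.861442,  z2 = atanh(0.451) = 0.485955
SE = √(1/(n1−3) + 1/(n2−3)) = √(1/39 + 1/73) = √(0.0256410 + 0.0136986) = √0.0393396 = 0.198342
z = (z1 − z2)/SE = (-0.861442 − 0.485955) / 0.198342 = -1.347397 / 0.198342 = -6.793

-6.793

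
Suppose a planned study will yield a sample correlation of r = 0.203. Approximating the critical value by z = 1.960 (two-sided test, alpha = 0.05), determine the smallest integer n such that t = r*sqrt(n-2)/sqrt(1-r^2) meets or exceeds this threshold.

r√(n−2)/√(1−r²) ≥ 1.960  ⇔  n−2 ≥ (1.960)²·(1−r²)/r²
(1−r²)/r² = (1−0.041209)/0.041209 = 23.2665
n ≥ 2 + 3.8416·23.2665 = 2 + 89.3806 = 91.3806
⌈91.3806⌉ = 92

92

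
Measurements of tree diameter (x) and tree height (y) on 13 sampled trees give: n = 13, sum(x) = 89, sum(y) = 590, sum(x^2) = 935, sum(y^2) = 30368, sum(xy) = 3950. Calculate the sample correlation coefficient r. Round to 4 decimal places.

Numerator: nΣxy − (Σx)(Σy) = 13·3950 − (89)(590) = -1160
Denominator: √[(nΣx²−(Σx)²)(nΣy²−(Σy)²)]
  nΣx²−(Σx)² = 13·935 − 7921 = 4234;  nΣy²−(Σy)² = 13·30368 − 348100 = 46684
  √(4234·46684) = √197660056 = 14059.1627
r = -1160 / 14059.1627 = -0.0825

-0.0825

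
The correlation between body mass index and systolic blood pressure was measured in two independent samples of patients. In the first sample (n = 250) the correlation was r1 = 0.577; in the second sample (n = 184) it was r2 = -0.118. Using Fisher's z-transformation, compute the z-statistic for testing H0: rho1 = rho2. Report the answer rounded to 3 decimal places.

Fisher z-transforms: z1 = atanh(0.577) = 0.657954, z2 = atanh(-0.118) = -0.118552; difference d = 0.776506
Var(d) = 1/247 + 1/181 = 0.0040486 + 0.0055249 = 0.0095735
z = d/√Var(d) = 0.776506 / √0.0095735 = 0.776506 / 0.097844 = 7.936

7.936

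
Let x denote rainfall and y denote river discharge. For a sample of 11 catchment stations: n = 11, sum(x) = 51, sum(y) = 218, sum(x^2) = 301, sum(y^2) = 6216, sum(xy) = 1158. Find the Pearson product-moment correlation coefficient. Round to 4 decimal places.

0.4210

Numerator: nΣxy − (Σx)(Σy) = 11·1158 − (51)(218) = 1620
Denominator: √[(nΣx²−(Σx)²)(nΣy²−(Σy)²)]
  nΣx²−(Σx)² = 11·301 − 2601 = 710;  nΣy²−(Σy)² = 11·6216 − 47524 = 20852
  √(710·20852) = √14804920 = 3847.7162
r = 1620 / 3847.7162 = 0.4210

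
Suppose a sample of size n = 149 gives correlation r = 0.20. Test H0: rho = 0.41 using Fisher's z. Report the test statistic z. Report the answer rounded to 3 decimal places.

z_r = atanh(0.20) = 0.202733,  z_0 = atanh(0.41) = 0.435611
SE = 1/√(n−3) = 1/√146 = 0.082761
z = (z_r − z_0)/SE = (0.202733 − 0.435611) / 0.082761 = -0.232878 / 0.082761 = -2.814

-2.814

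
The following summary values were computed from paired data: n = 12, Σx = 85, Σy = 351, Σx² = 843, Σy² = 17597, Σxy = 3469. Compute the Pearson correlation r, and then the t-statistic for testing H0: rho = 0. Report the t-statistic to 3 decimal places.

3.474

Numerator: nΣxy − (Σx)(Σy) = 12·3469 − (85)(351) = 11793
Denominator: √[(nΣx²−(Σx)²)(nΣy²−(Σy)²)]
  nΣx²−(Σx)² = 12·843 − 7225 = 2891;  nΣy²−(Σy)² = 12·17597 − 123201 = 87963
  √(2891·87963) = √254301033 = 15946.8189
r = 11793 / 15946.8189 = 0.7395
t = r·√(n−2)/√(1−r²) = 0.7395·√10 / √(1−0.546860) = 2.338504 / 0.673157 = 3.474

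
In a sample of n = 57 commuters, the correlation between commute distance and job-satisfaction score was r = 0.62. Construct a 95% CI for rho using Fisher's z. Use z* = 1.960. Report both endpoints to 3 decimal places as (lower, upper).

(0.429, 0.758)

Fisher z: z_r = atanh(r) = ½·ln((1+0.62)/(1−0.62)) = 0.725005
SE(z) = 1/√(n−3) = 1/√54 = 0.136083
95% ⇒ z* = 1.960; margin = 1.960·0.136083 = 0.266723
CI on z-scale: (0.458282, 0.991728)
Back-transform: tanh(0.458282) = 0.428683, tanh(0.991728) = 0.758098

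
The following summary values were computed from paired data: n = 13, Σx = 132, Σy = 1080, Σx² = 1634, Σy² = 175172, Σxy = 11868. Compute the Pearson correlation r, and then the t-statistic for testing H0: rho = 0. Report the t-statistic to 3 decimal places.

0.607

Numerator: nΣxy − (Σx)(Σy) = 13·11868 − (132)(1080) = 11724
Denominator: √[(nΣx²−(Σx)²)(nΣy²−(Σy)²)]
  nΣx²−(Σx)² = 13·1634 − 17424 = 3818;  nΣy²−(Σy)² = 13·175172 − 1166400 = 1110836
  √(3818·1110836) = √4241171848 = 65124.2800
r = 11724 / 65124.2800 = 0.1800
t = r·√(n−2)/√(1−r²) = 0.1800·√11 / √(1−0.032400) = 0.596992 / 0.983667 = 0.607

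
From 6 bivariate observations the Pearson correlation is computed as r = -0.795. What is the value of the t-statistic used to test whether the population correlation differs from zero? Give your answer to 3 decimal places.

1 − r² = 1 − 0.632025 = 0.367975;  √(1−r²) = 0.606609
√(n−2) = √4 = 2.000000
t = r·√(n−2)/√(1−r²) = -0.795 · 2.000000 / 0.606609 = -2.621

-2.621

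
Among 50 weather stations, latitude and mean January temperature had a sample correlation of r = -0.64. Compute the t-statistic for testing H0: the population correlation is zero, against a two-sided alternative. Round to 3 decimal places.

-5.771

1 − r² = 1 − 0.4096 = 0.5904;  √(1−r²) = 0.768375
√(n−2) = √48 = 6.928203
t = r·√(n−2)/√(1−r²) = -0.64 · 6.928203 / 0.768375 = -5.771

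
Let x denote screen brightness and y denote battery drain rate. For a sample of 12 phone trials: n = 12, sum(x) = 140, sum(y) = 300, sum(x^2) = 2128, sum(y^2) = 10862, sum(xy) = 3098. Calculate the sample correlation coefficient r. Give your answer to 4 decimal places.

-0.3117

Numerator: nΣxy − (Σx)(Σy) = 12·3098 − (140)(300) = -4824
Denominator: √[(nΣx²−(Σx)²)(nΣy²−(Σy)²)]
  nΣx²−(Σx)² = 12·2128 − 19600 = 5936;  nΣy²−(Σy)² = 12·10862 − 90000 = 40344
  √(5936·40344) = √239481984 = 15475.2055
r = -4824 / 15475.2055 = -0.3117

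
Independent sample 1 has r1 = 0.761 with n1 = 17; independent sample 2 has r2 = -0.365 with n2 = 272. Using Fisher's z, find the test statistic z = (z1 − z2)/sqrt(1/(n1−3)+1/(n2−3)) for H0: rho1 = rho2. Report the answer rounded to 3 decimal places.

5.039

Fisher z-transforms: z1 = atanh(0.761) = 0.998587, z2 = atanh(-0.365) = -0.382642; difference d = 1.381229
Var(d) = 1/14 + 1/269 = 0.0714286 + 0.0037175 = 0.0751461
z = d/√Var(d) = 1.381229 / √0.0751461 = 1.381229 / 0.274128 = 5.039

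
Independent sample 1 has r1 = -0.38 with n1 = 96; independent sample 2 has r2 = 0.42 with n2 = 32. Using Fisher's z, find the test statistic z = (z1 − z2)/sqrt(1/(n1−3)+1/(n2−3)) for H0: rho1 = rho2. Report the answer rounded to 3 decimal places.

z1 = atanh(-0.38) = -0.400060,  z2 = atanh(0.42) = 0.447692
SE = √(1/(n1−3) + 1/(n2−3)) = √(1/93 + 1/29) = √(0.0107527 + 0.0344828) = √0.0452355 = 0.212686
z = (z1 − z2)/SE = (-0.400060 − 0.447692) / 0.212686 = -0.847752 / 0.212686 = -3.986

-3.986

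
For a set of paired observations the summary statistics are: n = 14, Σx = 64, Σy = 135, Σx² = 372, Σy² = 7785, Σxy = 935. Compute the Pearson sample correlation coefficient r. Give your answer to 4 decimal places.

Numerator: nΣxy − (Σx)(Σy) = 14·935 − (64)(135) = 4450
Denominator: √[(nΣx²−(Σx)²)(nΣy²−(Σy)²)]
  nΣx²−(Σx)² = 14·372 − 4096 = 1112;  nΣy²−(Σy)² = 14·7785 − 18225 = 90765
  √(1112·90765) = √100930680 = 10046.4262
r = 4450 / 10046.4262 = 0.4429

0.4429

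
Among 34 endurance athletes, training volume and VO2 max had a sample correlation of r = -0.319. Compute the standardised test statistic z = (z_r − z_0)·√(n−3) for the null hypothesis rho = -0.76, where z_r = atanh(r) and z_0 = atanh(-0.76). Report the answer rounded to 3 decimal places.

3.706

Fisher z: atanh(-0.319) = -0.330533, atanh(-0.76) = -0.996215
z = (z_r − z_0)·√(n−3) = (-0.330533 − (-0.996215))·√31 = 0.665682 · 5.567764 = 3.706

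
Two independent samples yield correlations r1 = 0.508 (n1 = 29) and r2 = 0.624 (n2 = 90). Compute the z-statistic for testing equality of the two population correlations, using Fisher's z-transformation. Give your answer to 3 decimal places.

Fisher z-transforms: z1 = atanh(0.508) = 0.560030, z2 = atanh(0.624) = 0.731529; difference d = -0.171499
Var(d) = 1/26 + 1/87 = 0.0384615 + 0.0114943 = 0.0499558
z = d/√Var(d) = -0.171499 / √0.0499558 = -0.171499 / 0.223508 = -0.767

-0.767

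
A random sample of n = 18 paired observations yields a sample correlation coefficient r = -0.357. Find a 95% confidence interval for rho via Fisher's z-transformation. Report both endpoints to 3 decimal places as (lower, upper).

Fisher z: z_r = atanh(r) = ½·ln((1+(-0.357))/(1−(-0.357))) = -0.373443
SE(z) = 1/√(n−3) = 1/√15 = 0.258199
95% ⇒ z* = 1.960; margin = 1.960·0.258199 = 0.506070
CI on z-scale: (-0.879513, 0.132627)
Back-transform: tanh(-0.879513) = -0.706175, tanh(0.132627) = 0.131855

(-0.706, 0.132)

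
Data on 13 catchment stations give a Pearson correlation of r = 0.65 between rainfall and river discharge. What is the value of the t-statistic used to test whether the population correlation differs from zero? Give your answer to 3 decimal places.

2.837

1 − r² = 1 − 0.4225 = 0.5775;  √(1−r²) = 0.759934
√(n−2) = √11 = 3.316625
t = r·√(n−2)/√(1−r²) = 0.65 · 3.316625 / 0.759934 = 2.837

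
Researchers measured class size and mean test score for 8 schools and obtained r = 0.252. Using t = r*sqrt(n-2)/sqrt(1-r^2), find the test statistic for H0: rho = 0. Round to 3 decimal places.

0.638

1 − r² = 1 − 0.063504 = 0.936496;  √(1−r²) = 0.967727
√(n−2) = √6 = 2.449490
t = r·√(n−2)/√(1−r²) = 0.252 · 2.449490 / 0.967727 = 0.638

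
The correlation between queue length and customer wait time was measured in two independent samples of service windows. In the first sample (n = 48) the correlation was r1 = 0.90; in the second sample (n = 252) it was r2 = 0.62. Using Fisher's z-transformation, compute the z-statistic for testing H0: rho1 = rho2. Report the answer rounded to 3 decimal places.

4.613

Fisher z-transforms: z1 = atanh(0.90) = 1.472219, z2 = atanh(0.62) = 0.725005; difference d = 0.747214
Var(d) = 1/45 + 1/249 = 0.0222222 + 0.0040161 = 0.0262383
z = d/√Var(d) = 0.747214 / √0.0262383 = 0.747214 / 0.161982 = 4.613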